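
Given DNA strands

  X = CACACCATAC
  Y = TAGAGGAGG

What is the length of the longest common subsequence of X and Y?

3

Match A at X[2]=Y[2] → A at X[4]=Y[4] → A at X[7]=Y[7] — 3 bases in the same relative order in both, and the DP table's final entry dp[10][9] is also 3, so no common subsequence is longer.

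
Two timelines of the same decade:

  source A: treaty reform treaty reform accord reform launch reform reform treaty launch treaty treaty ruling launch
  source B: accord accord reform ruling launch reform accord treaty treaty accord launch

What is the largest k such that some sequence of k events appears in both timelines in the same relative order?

Match accord [5,2], then reform [6,3], then launch [7,5], then reform [8,6], then treaty [10,8], then treaty [12,9], then launch [15,11] — 7 events in the same relative order in both, and the DP table's final entry dp[15][11] is also 7, so no common subsequence is longer.

7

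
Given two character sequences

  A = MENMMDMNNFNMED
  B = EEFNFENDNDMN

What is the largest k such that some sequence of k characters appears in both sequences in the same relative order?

Pick E at A[2]=B[6], then N at A[3]=B[9], then D at A[6]=B[10], then M at A[7]=B[11], then N at A[11]=B[12]; all 5 characters appear in both, in order, and the DP table's final entry dp[14][12] is also 5, so no common subsequence is longer.

5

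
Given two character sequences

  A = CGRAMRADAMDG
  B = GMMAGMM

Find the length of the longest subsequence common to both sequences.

4

Let dp[i][j] be the LCS length of the first i characters of A and the first j characters of B. dp[i][j] = dp[i-1][j-1]+1 when the i-th and j-th characters match, else max(dp[i-1][j], dp[i][j-1]).
    ·  G  M  M  A  G  M  M
 ·  0  0  0  0  0  0  0  0
 C  0  0  0  0  0  0  0  0
 G  0  1  1  1  1  1  1  1
 R  0  1  1  1  1  1  1  1
 A  0  1  1  1  2  2  2  2
 M  0  1  2  2  2  2  3  3
 R  0  1  2  2  2  2  3  3
 A  0  1  2  2  3  3  3  3
 D  0  1  2  2  3  3  3  3
 A  0  1  2  2  3  3  3  3
 M  0  1  2  3  3  3  4  4
 D  0  1  2  3  3  3  4  4
 G  0  1  2  3  3  4  4  4
dp[12][7] = 4. One LCS (by backtracking along matches): GAMM.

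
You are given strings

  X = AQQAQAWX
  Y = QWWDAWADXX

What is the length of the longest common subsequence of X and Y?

4

Let dp[i][j] be the LCS length of the first i characters of X and the first j characters of Y. dp[i][j] = dp[i-1][j-1]+1 when the i-th and j-th characters match, else max(dp[i-1][j], dp[i][j-1]).
    ·  Q  W  W  D  A  W  A  D  X  X
 ·  0  0  0  0  0  0  0  0  0  0  0
 A  0  0  0  0  0  1  1  1  1  1  1
 Q  0  1  1  1  1  1  1  1  1  1  1
 Q  0  1  1  1  1  1  1  1  1  1  1
 A  0  1  1  1  1  2  2  2  2  2  2
 Q  0  1  1  1  1  2  2  2  2  2  2
 A  0  1  1  1  1  2  2  3  3  3  3
 W  0  1  2  2  2  2  3  3  3  3  3
 X  0  1  2  2  2  2  3  3  3  4  4
dp[8][10] = 4. One LCS (by backtracking along matches): QAAX.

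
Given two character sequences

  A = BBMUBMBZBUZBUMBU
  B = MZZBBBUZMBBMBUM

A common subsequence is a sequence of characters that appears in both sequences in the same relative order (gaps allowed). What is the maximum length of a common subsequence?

10

One common subsequence of length 10: M (A #3, B #1) → B (A #5, B #4) → B (A #7, B #5) → B (A #9, B #6) → U (A #10, B #7) → Z (A #11, B #8) → B (A #12, B #11) → M (A #14, B #12) → B (A #15, B #13) → U (A #16, B #14), and the DP table's final entry dp[16][15] is also 10, so no common subsequence is longer.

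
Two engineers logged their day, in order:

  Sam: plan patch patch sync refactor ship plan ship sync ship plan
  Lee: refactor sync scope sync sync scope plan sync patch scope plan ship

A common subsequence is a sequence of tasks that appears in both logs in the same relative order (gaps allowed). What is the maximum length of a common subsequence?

One common subsequence of length 4: plan (Sam #1, Lee #7), patch (Sam #2, Lee #9), plan (Sam #7, Lee #11), ship (Sam #10, Lee #12). dp[11][12] = 4 confirms this is the maximum.

4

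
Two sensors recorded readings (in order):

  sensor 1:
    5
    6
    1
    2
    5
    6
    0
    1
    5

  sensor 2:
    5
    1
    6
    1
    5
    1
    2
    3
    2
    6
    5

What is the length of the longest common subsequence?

6

Let dp[i][j] be the LCS length of the first i values of sensor 1 and the first j values of sensor 2. dp[i][j] = dp[i-1][j-1]+1 when the i-th and j-th values match, else max(dp[i-1][j], dp[i][j-1]).
    ·  5  1  6  1  5  1  2  3  2  6  5
 ·  0  0  0  0  0  0  0  0  0  0  0  0
 5  0  1  1  1  1  1  1  1  1  1  1  1
 6  0  1  1  2  2  2  2  2  2  2  2  2
 1  0  1  2  2  3  3  3  3  3  3  3  3
 2  0  1  2  2  3  3  3  4  4  4  4  4
 5  0  1  2  2  3  4  4  4  4  4  4  5
 6  0  1  2  3  3  4  4  4  4  4  5  5
 0  0  1  2  3  3  4  4  4  4  4  5  5
 1  0  1  2  3  4  4  5  5  5  5  5  5
 5  0  1  2  3  4  5  5  5  5  5  5  6
dp[9][11] = 6. One LCS (by backtracking along matches): 5, 6, 1, 2, 6, 5.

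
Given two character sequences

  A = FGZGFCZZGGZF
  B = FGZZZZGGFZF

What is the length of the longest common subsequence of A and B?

9

Taking F [1,1]; then G [2,2]; then Z [3,4]; then Z [7,5]; then Z [8,6]; then G [9,7]; then G [10,8]; then Z [11,10]; then F [12,11] gives a common subsequence of length 9, and the DP table's final entry dp[12][11] is also 9, so no common subsequence is longer.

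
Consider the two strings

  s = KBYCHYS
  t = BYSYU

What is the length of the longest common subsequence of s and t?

3

Match B at s[2]=t[1]; then Y at s[3]=t[2]; then Y at s[6]=t[4] — 3 characters in the same relative order in both. dp[7][5] = 3 confirms this is the maximum.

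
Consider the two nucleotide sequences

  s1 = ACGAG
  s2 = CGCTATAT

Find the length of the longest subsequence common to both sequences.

Let dp[i][j] be the LCS length of the first i bases of s1 and the first j bases of s2. dp[i][j] = dp[i-1][j-1]+1 when the i-th and j-th bases match, else max(dp[i-1][j], dp[i][j-1]).
    ·  C  G  C  T  A  T  A  T
 ·  0  0  0  0  0  0  0  0  0
 A  0  0  0  0  0  1  1  1  1
 C  0  1  1  1  1  1  1  1  1
 G  0  1  2  2  2  2  2  2  2
 A  0  1  2  2  2  3  3  3  3
 G  0  1  2  2  2  3  3  3  3
dp[5][8] = 3. One LCS (by backtracking along matches): CGA.

3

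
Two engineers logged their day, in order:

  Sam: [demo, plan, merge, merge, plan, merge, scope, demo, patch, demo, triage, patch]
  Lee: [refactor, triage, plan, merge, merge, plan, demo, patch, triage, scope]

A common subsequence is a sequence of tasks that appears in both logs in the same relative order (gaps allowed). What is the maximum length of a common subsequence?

7

Pick plan [2,3], merge [3,4], merge [4,5], plan [5,6], demo [8,7], patch [9,8], triage [11,9]; all 7 tasks appear in both, in order. dp[12][10] = 7 confirms this is the maximum.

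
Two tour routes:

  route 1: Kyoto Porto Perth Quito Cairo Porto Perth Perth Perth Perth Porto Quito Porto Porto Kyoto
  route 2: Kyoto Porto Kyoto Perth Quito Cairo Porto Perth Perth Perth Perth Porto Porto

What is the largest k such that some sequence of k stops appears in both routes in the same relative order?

12

Pick Kyoto (route 1 #1, route 2 #1), then Porto (route 1 #2, route 2 #2), then Perth (route 1 #3, route 2 #4), then Quito (route 1 #4, route 2 #5), then Cairo (route 1 #5, route 2 #6), then Porto (route 1 #6, route 2 #7), then Perth (route 1 #7, route 2 #8), then Perth (route 1 #8, route 2 #9), then Perth (route 1 #9, route 2 #10), then Perth (route 1 #10, route 2 #11), then Porto (route 1 #13, route 2 #12), then Porto (route 1 #14, route 2 #13); all 12 stops appear in both, in order, and the DP table's final entry dp[15][13] is also 12, so no common subsequence is longer.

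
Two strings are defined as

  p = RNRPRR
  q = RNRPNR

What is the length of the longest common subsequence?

5

One common subsequence of length 5: R [1,1], N [2,2], R [3,3], P [4,4], R [6,6], and the DP table's final entry dp[6][6] is also 5, so no common subsequence is longer.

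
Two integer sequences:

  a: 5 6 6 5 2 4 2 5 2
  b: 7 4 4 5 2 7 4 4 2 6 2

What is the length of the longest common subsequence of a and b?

5

Match 5 at a[4]=b[4], then 2 at a[5]=b[5], then 4 at a[6]=b[8], then 2 at a[7]=b[9], then 2 at a[9]=b[11] — 5 values in the same relative order in both. The LCS DP gives dp[9][11] = 5, so this is optimal.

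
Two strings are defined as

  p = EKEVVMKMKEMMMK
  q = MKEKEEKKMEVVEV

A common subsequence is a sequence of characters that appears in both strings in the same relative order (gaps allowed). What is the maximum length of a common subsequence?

Pick E at p[1]=q[6]; then K at p[2]=q[8]; then E at p[3]=q[10]; then V at p[4]=q[11]; then V at p[5]=q[12]; then E at p[10]=q[13]; all 6 characters appear in both, in order. Since dp[14][14] = 6, nothing longer is possible.

6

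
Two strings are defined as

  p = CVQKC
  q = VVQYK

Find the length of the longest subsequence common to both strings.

Pick V at p[2]=q[2] → Q at p[3]=q[3] → K at p[4]=q[5]; all 3 characters appear in both, in order. Since dp[5][5] = 3, nothing longer is possible.

3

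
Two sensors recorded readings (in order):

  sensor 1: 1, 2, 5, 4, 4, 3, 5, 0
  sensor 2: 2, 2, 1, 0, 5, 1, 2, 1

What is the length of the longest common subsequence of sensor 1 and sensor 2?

2

One common subsequence of length 2: 1 (sensor 1 #1, sensor 2 #6); then 2 (sensor 1 #2, sensor 2 #7), and the DP table's final entry dp[8][8] is also 2, so no common subsequence is longer.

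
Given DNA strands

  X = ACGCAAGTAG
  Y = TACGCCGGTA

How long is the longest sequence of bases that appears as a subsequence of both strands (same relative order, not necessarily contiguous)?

7

Let dp[i][j] be the LCS length of the first i bases of X and the first j bases of Y. dp[i][j] = dp[i-1][j-1]+1 when the i-th and j-th bases match, else max(dp[i-1][j], dp[i][j-1]).
    ·  T  A  C  G  C  C  G  G  T  A
 ·  0  0  0  0  0  0  0  0  0  0  0
 A  0  0  1  1  1  1  1  1  1  1  1
 C  0  0  1  2  2  2  2  2  2  2  2
 G  0  0  1  2  3  3  3  3  3  3  3
 C  0  0  1  2  3  4  4  4  4  4  4
 A  0  0  1  2  3  4  4  4  4  4  5
 A  0  0  1  2  3  4  4  4  4  4  5
 G  0  0  1  2  3  4  4  5  5  5  5
 T  0  1  1  2  3  4  4  5  5  6  6
 A  0  1  2  2  3  4  4  5  5  6  7
 G  0  1  2  2  3  4  4  5  6  6  7
dp[10][10] = 7. One LCS (by backtracking along matches): ACGCGTA.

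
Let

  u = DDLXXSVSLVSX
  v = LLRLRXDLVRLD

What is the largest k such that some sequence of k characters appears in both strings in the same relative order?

Match D at u[2]=v[7]; then L at u[3]=v[8]; then V at u[7]=v[9]; then L at u[9]=v[11] — 4 characters in the same relative order in both. The LCS DP gives dp[12][12] = 4, so this is optimal.

4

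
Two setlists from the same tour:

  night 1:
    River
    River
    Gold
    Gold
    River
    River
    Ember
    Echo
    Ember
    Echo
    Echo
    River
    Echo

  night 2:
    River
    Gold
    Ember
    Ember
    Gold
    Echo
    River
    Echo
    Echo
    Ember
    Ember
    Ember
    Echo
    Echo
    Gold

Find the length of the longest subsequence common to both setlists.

8

One common subsequence of length 8: River [2,1], Gold [3,2], Gold [4,5], River [5,7], Ember [7,11], Ember [9,12], Echo [10,13], Echo [11,14]. dp[13][15] = 8 confirms this is the maximum.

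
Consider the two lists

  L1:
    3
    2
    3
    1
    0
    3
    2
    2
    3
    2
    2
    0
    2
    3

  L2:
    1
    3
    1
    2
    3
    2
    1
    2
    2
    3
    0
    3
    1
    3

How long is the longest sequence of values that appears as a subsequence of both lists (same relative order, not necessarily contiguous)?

9

Taking 3 (L1 #1, L2 #2), 2 (L1 #2, L2 #4), 3 (L1 #3, L2 #5), 1 (L1 #4, L2 #7), 2 (L1 #7, L2 #8), 2 (L1 #8, L2 #9), 3 (L1 #9, L2 #10), 0 (L1 #12, L2 #11), 3 (L1 #14, L2 #14) gives a common subsequence of length 9. The LCS DP gives dp[14][14] = 9, so this is optimal.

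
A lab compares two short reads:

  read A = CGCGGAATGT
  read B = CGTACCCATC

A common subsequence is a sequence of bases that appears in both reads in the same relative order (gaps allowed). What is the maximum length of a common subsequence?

Let dp[i][j] be the LCS length of the first i bases of read A and the first j bases of read B. dp[i][j] = dp[i-1][j-1]+1 when the i-th and j-th bases match, else max(dp[i-1][j], dp[i][j-1]).
    ·  C  G  T  A  C  C  C  A  T  C
 ·  0  0  0  0  0  0  0  0  0  0  0
 C  0  1  1  1  1  1  1  1  1  1  1
 G  0  1  2  2  2  2  2  2  2  2  2
 C  0  1  2  2  2  3  3  3  3  3  3
 G  0  1  2  2  2  3  3  3  3  3  3
 G  0  1  2  2  2  3  3  3  3  3  3
 A  0  1  2  2  3  3  3  3  4  4  4
 A  0  1  2  2  3  3  3  3  4  4  4
 T  0  1  2  3  3  3  3  3  4  5  5
 G  0  1  2  3  3  3  3  3  4  5  5
 T  0  1  2  3  3  3  3  3  4  5  5
dp[10][10] = 5. One LCS (by backtracking along matches): CGCAT.

5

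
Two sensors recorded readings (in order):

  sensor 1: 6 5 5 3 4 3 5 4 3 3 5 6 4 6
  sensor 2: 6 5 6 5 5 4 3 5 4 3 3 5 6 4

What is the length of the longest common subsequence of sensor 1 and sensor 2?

12

Pick 6 at sensor 1[1]=sensor 2[3], then 5 at sensor 1[2]=sensor 2[4], then 5 at sensor 1[3]=sensor 2[5], then 4 at sensor 1[5]=sensor 2[6], then 3 at sensor 1[6]=sensor 2[7], then 5 at sensor 1[7]=sensor 2[8], then 4 at sensor 1[8]=sensor 2[9], then 3 at sensor 1[9]=sensor 2[10], then 3 at sensor 1[10]=sensor 2[11], then 5 at sensor 1[11]=sensor 2[12], then 6 at sensor 1[12]=sensor 2[13], then 4 at sensor 1[13]=sensor 2[14]; all 12 values appear in both, in order. dp[14][14] = 12 confirms this is the maximum.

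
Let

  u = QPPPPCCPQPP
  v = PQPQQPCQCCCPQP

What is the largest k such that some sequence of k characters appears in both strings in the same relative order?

8

One common subsequence of length 8: Q at u[1]=v[2]; then P at u[2]=v[3]; then P at u[3]=v[6]; then C at u[6]=v[10]; then C at u[7]=v[11]; then P at u[8]=v[12]; then Q at u[9]=v[13]; then P at u[11]=v[14]. Since dp[11][14] = 8, nothing longer is possible.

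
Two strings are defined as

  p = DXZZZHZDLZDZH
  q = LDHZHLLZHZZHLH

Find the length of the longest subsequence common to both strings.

Taking D at p[1]=q[2] → Z at p[3]=q[8] → Z at p[4]=q[10] → Z at p[5]=q[11] → H at p[6]=q[12] → L at p[9]=q[13] → H at p[13]=q[14] gives a common subsequence of length 7. The LCS DP gives dp[13][14] = 7, so this is optimal.

7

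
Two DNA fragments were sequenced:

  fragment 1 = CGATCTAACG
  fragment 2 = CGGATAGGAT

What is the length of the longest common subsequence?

6

Let dp[i][j] be the LCS length of the first i bases of fragment 1 and the first j bases of fragment 2. dp[i][j] = dp[i-1][j-1]+1 when the i-th and j-th bases match, else max(dp[i-1][j], dp[i][j-1]).
    ·  C  G  G  A  T  A  G  G  A  T
 ·  0  0  0  0  0  0  0  0  0  0  0
 C  0  1  1  1  1  1  1  1  1  1  1
 G  0  1  2  2  2  2  2  2  2  2  2
 A  0  1  2  2  3  3  3  3  3  3  3
 T  0  1  2  2  3  4  4  4  4  4  4
 C  0  1  2  2  3  4  4  4  4  4  4
 T  0  1  2  2  3  4  4  4  4  4  5
 A  0  1  2  2  3  4  5  5  5  5  5
 A  0  1  2  2  3  4  5  5  5  6  6
 C  0  1  2  2  3  4  5  5  5  6  6
 G  0  1  2  3  3  4  5  6  6  6  6
dp[10][10] = 6. One LCS (by backtracking along matches): CGATAA.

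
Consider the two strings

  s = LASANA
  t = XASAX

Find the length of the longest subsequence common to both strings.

3

Let dp[i][j] be the LCS length of the first i characters of s and the first j characters of t. dp[i][j] = dp[i-1][j-1]+1 when the i-th and j-th characters match, else max(dp[i-1][j], dp[i][j-1]).
    ·  X  A  S  A  X
 ·  0  0  0  0  0  0
 L  0  0  0  0  0  0
 A  0  0  1  1  1  1
 S  0  0  1  2  2  2
 A  0  0  1  2  3  3
 N  0  0  1  2  3  3
 A  0  0  1  2  3  3
dp[6][5] = 3. One LCS (by backtracking along matches): ASA.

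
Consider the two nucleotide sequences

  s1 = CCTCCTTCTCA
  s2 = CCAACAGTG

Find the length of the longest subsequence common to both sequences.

Let dp[i][j] be the LCS length of the first i bases of s1 and the first j bases of s2. dp[i][j] = dp[i-1][j-1]+1 when the i-th and j-th bases match, else max(dp[i-1][j], dp[i][j-1]).
    ·  C  C  A  A  C  A  G  T  G
 ·  0  0  0  0  0  0  0  0  0  0
 C  0  1  1  1  1  1  1  1  1  1
 C  0  1  2  2  2  2  2  2  2  2
 T  0  1  2  2  2  2  2  2  3  3
 C  0  1  2  2  2  3  3  3  3  3
 C  0  1  2  2  2  3  3  3  3  3
 T  0  1  2  2  2  3  3  3  4  4
 T  0  1  2  2  2  3  3  3  4  4
 C  0  1  2  2  2  3  3  3  4  4
 T  0  1  2  2  2  3  3  3  4  4
 C  0  1  2  2  2  3  3  3  4  4
 A  0  1  2  3  3  3  4  4  4  4
dp[11][9] = 4. One LCS (by backtracking along matches): CCCT.

4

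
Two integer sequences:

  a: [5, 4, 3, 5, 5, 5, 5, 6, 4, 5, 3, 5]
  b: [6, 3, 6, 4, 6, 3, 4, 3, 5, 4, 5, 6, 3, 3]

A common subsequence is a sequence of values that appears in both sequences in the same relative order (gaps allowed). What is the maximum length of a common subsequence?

6

Match 4 (a #2, b #7), then 3 (a #3, b #8), then 5 (a #4, b #9), then 5 (a #7, b #11), then 6 (a #8, b #12), then 3 (a #11, b #14) — 6 values in the same relative order in both, and the DP table's final entry dp[12][14] is also 6, so no common subsequence is longer.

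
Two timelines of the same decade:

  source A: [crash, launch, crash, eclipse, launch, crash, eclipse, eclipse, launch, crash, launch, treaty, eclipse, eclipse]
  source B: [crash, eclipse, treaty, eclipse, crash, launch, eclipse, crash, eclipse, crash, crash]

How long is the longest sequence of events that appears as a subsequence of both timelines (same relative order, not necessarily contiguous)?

One common subsequence of length 7: crash at source A[3]=source B[1], then eclipse at source A[4]=source B[2], then eclipse at source A[8]=source B[4], then crash at source A[10]=source B[5], then launch at source A[11]=source B[6], then eclipse at source A[13]=source B[7], then eclipse at source A[14]=source B[9], and the DP table's final entry dp[14][11] is also 7, so no common subsequence is longer.

7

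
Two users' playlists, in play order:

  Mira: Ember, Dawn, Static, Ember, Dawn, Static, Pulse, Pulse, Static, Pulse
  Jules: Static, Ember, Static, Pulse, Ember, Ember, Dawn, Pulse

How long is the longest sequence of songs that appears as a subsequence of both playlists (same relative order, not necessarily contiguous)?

One common subsequence of length 5: Ember at Mira[1]=Jules[2], then Static at Mira[3]=Jules[3], then Ember at Mira[4]=Jules[6], then Dawn at Mira[5]=Jules[7], then Pulse at Mira[10]=Jules[8]. Since dp[10][8] = 5, nothing longer is possible.

5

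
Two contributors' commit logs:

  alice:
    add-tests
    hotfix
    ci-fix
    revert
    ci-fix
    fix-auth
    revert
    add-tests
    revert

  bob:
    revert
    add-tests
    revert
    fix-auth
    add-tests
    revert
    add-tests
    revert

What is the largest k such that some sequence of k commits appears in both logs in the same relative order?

One common subsequence of length 6: add-tests (alice #1, bob #2); then revert (alice #4, bob #3); then fix-auth (alice #6, bob #4); then revert (alice #7, bob #6); then add-tests (alice #8, bob #7); then revert (alice #9, bob #8). dp[9][8] = 6 confirms this is the maximum.

6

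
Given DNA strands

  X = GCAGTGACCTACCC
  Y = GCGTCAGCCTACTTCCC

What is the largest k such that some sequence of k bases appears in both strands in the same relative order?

12

Taking G (X #1, Y #1), C (X #2, Y #2), G (X #4, Y #3), T (X #5, Y #4), G (X #6, Y #7), C (X #8, Y #8), C (X #9, Y #9), T (X #10, Y #10), A (X #11, Y #11), C (X #12, Y #15), C (X #13, Y #16), C (X #14, Y #17) gives a common subsequence of length 12. The LCS DP gives dp[14][17] = 12, so this is optimal.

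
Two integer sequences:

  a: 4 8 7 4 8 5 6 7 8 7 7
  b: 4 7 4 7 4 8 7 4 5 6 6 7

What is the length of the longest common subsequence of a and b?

7

Let dp[i][j] be the LCS length of the first i values of a and the first j values of b. dp[i][j] = dp[i-1][j-1]+1 when the i-th and j-th values match, else max(dp[i-1][j], dp[i][j-1]).
    ·  4  7  4  7  4  8  7  4  5  6  6  7
 ·  0  0  0  0  0  0  0  0  0  0  0  0  0
 4  0  1  1  1  1  1  1  1  1  1  1  1  1
 8  0  1  1  1  1  1  2  2  2  2  2  2  2
 7  0  1  2  2  2  2  2  3  3  3  3  3  3
 4  0  1  2  3  3  3  3  3  4  4  4  4  4
 8  0  1  2  3  3  3  4  4  4  4  4  4  4
 5  0  1  2  3  3  3  4  4  4  5  5  5  5
 6  0  1  2  3  3  3  4  4  4  5  6  6  6
 7  0  1  2  3  4  4  4  5  5  5  6  6  7
 8  0  1  2  3  4  4  5  5  5  5  6  6  7
 7  0  1  2  3  4  4  5  6  6  6  6  6  7
 7  0  1  2  3  4  4  5  6  6  6  6  6  7
dp[11][12] = 7. One LCS (by backtracking along matches): 4, 8, 7, 4, 5, 6, 7.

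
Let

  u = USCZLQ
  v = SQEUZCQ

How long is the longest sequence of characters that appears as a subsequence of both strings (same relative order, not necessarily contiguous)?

Match U [1,4] → C [3,6] → Q [6,7] — 3 characters in the same relative order in both. dp[6][7] = 3 confirms this is the maximum.

3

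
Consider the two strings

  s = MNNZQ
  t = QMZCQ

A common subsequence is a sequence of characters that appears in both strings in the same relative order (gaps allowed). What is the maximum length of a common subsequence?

Pick M (s #1, t #2), then Z (s #4, t #3), then Q (s #5, t #5); all 3 characters appear in both, in order, and the DP table's final entry dp[5][5] is also 3, so no common subsequence is longer.

3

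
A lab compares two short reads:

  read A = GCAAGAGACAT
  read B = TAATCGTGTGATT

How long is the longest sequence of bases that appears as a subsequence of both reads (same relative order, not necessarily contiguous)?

One common subsequence of length 6: A [3,2], A [4,3], G [5,8], G [7,10], A [8,11], T [11,13]. Since dp[11][13] = 6, nothing longer is possible.

6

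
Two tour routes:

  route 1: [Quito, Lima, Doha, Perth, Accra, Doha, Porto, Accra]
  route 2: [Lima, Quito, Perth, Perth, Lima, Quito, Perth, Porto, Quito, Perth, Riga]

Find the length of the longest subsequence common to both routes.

4

Taking Quito (route 1 #1, route 2 #2) → Lima (route 1 #2, route 2 #5) → Perth (route 1 #4, route 2 #7) → Porto (route 1 #7, route 2 #8) gives a common subsequence of length 4, and the DP table's final entry dp[8][11] is also 4, so no common subsequence is longer.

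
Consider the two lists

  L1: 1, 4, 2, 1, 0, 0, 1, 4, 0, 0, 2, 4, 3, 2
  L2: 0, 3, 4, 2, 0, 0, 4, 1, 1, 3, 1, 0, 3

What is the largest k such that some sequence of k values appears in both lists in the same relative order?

One common subsequence of length 7: 4 at L1[2]=L2[3]; then 2 at L1[3]=L2[4]; then 0 at L1[5]=L2[5]; then 0 at L1[6]=L2[6]; then 1 at L1[7]=L2[11]; then 0 at L1[10]=L2[12]; then 3 at L1[13]=L2[13]. dp[14][13] = 7 confirms this is the maximum.

7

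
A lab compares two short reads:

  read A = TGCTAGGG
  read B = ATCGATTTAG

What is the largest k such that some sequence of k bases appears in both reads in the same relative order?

5

Let dp[i][j] be the LCS length of the first i bases of read A and the first j bases of read B. dp[i][j] = dp[i-1][j-1]+1 when the i-th and j-th bases match, else max(dp[i-1][j], dp[i][j-1]).
    ·  A  T  C  G  A  T  T  T  A  G
 ·  0  0  0  0  0  0  0  0  0  0  0
 T  0  0  1  1  1  1  1  1  1  1  1
 G  0  0  1  1  2  2  2  2  2  2  2
 C  0  0  1  2  2  2  2  2  2  2  2
 T  0  0  1  2  2  2  3  3  3  3  3
 A  0  1  1  2  2  3  3  3  3  4  4
 G  0  1  1  2  3  3  3  3  3  4  5
 G  0  1  1  2  3  3  3  3  3  4  5
 G  0  1  1  2  3  3  3  3  3  4  5
dp[8][10] = 5. One LCS (by backtracking along matches): TGTAG.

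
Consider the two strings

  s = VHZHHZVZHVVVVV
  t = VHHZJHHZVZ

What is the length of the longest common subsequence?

8

Match V [1,1], H [2,3], Z [3,4], H [4,6], H [5,7], Z [6,8], V [7,9], Z [8,10] — 8 characters in the same relative order in both. The LCS DP gives dp[14][10] = 8, so this is optimal.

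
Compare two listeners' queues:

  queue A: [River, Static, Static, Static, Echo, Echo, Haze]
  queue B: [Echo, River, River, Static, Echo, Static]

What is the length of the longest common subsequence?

Pick River [1,3]; then Static [2,4]; then Static [4,6]; all 3 songs appear in both, in order. Since dp[7][6] = 3, nothing longer is possible.

3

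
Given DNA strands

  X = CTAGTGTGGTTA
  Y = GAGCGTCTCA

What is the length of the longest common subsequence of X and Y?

6

Match A (X #3, Y #2); then G (X #4, Y #3); then G (X #6, Y #5); then T (X #7, Y #6); then T (X #10, Y #8); then A (X #12, Y #10) — 6 bases in the same relative order in both. The LCS DP gives dp[12][10] = 6, so this is optimal.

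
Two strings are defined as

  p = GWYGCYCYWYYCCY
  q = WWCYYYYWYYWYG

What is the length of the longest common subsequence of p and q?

One common subsequence of length 8: W at p[2]=q[2]; then Y at p[3]=q[5]; then Y at p[6]=q[6]; then Y at p[8]=q[7]; then W at p[9]=q[8]; then Y at p[10]=q[9]; then Y at p[11]=q[10]; then Y at p[14]=q[12]. dp[14][13] = 8 confirms this is the maximum.

8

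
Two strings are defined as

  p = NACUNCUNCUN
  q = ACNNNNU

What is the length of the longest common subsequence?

5

One common subsequence of length 5: A (p #2, q #1) → C (p #3, q #2) → N (p #5, q #5) → N (p #8, q #6) → U (p #10, q #7). The LCS DP gives dp[11][7] = 5, so this is optimal.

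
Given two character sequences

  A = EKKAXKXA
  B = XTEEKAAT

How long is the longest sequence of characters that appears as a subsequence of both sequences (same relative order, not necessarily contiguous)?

Pick E [1,4], then K [3,5], then A [4,6], then A [8,7]; all 4 characters appear in both, in order. The LCS DP gives dp[8][8] = 4, so this is optimal.

4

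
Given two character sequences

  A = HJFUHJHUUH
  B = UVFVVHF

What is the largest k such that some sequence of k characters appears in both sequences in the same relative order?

One common subsequence of length 2: H at A[1]=B[6]; then F at A[3]=B[7], and the DP table's final entry dp[10][7] is also 2, so no common subsequence is longer.

2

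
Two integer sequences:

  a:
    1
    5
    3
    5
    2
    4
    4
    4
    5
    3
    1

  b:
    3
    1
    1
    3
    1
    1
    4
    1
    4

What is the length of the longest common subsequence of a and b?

4

Let dp[i][j] be the LCS length of the first i values of a and the first j values of b. dp[i][j] = dp[i-1][j-1]+1 when the i-th and j-th values match, else max(dp[i-1][j], dp[i][j-1]).
    ·  3  1  1  3  1  1  4  1  4
 ·  0  0  0  0  0  0  0  0  0  0
 1  0  0  1  1  1  1  1  1  1  1
 5  0  0  1  1  1  1  1  1  1  1
 3  0  1  1  1  2  2  2  2  2  2
 5  0  1  1  1  2  2  2  2  2  2
 2  0  1  1  1  2  2  2  2  2  2
 4  0  1  1  1  2  2  2  3  3  3
 4  0  1  1  1  2  2  2  3  3  4
 4  0  1  1  1  2  2  2  3  3  4
 5  0  1  1  1  2  2  2  3  3  4
 3  0  1  1  1  2  2  2  3  3  4
 1  0  1  2  2  2  3  3  3  4  4
dp[11][9] = 4. One LCS (by backtracking along matches): 1, 3, 4, 4.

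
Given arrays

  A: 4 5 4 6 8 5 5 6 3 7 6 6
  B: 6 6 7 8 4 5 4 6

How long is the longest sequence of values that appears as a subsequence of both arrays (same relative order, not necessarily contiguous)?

Let dp[i][j] be the LCS length of the first i values of A and the first j values of B. dp[i][j] = dp[i-1][j-1]+1 when the i-th and j-th values match, else max(dp[i-1][j], dp[i][j-1]).
    ·  6  6  7  8  4  5  4  6
 ·  0  0  0  0  0  0  0  0  0
 4  0  0  0  0  0  1  1  1  1
 5  0  0  0  0  0  1  2  2  2
 4  0  0  0  0  0  1  2  3  3
 6  0  1  1  1  1  1  2  3  4
 8  0  1  1  1  2  2  2  3  4
 5  0  1  1  1  2  2  3  3  4
 5  0  1  1  1  2  2  3  3  4
 6  0  1  2  2  2  2  3  3  4
 3  0  1  2  2  2  2  3  3  4
 7  0  1  2  3  3  3  3  3  4
 6  0  1  2  3  3  3  3  3  4
 6  0  1  2  3  3  3  3  3  4
dp[12][8] = 4. One LCS (by backtracking along matches): 4, 5, 4, 6.

4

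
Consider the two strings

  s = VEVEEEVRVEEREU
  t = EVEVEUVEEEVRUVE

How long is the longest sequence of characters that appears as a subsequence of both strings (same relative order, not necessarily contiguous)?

Taking V [1,4], then E [2,5], then V [3,7], then E [4,8], then E [5,9], then E [6,10], then V [7,11], then R [8,12], then V [9,14], then E [13,15] gives a common subsequence of length 10, and the DP table's final entry dp[14][15] is also 10, so no common subsequence is longer.

10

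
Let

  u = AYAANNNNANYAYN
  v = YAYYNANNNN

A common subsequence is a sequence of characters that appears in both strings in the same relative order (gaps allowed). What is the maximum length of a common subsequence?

7

Match A [1,2], then Y [2,4], then A [4,6], then N [7,7], then N [8,8], then N [10,9], then N [14,10] — 7 characters in the same relative order in both. Since dp[14][10] = 7, nothing longer is possible.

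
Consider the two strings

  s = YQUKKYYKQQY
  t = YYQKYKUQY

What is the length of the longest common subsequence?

7

Let dp[i][j] be the LCS length of the first i characters of s and the first j characters of t. dp[i][j] = dp[i-1][j-1]+1 when the i-th and j-th characters match, else max(dp[i-1][j], dp[i][j-1]).
    ·  Y  Y  Q  K  Y  K  U  Q  Y
 ·  0  0  0  0  0  0  0  0  0  0
 Y  0  1  1  1  1  1  1  1  1  1
 Q  0  1  1  2  2  2  2  2  2  2
 U  0  1  1  2  2  2  2  3  3  3
 K  0  1  1  2  3  3  3  3  3  3
 K  0  1  1  2  3  3  4  4  4  4
 Y  0  1  2  2  3  4  4  4  4  5
 Y  0  1  2  2  3  4  4  4  4  5
 K  0  1  2  2  3  4  5  5  5  5
 Q  0  1  2  3  3  4  5  5  6  6
 Q  0  1  2  3  3  4  5  5  6  6
 Y  0  1  2  3  3  4  5  5  6  7
dp[11][9] = 7. One LCS (by backtracking along matches): YQKYKQY.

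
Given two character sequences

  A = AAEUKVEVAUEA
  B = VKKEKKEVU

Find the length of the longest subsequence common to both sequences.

5

Let dp[i][j] be the LCS length of the first i characters of A and the first j characters of B. dp[i][j] = dp[i-1][j-1]+1 when the i-th and j-th characters match, else max(dp[i-1][j], dp[i][j-1]).
    ·  V  K  K  E  K  K  E  V  U
 ·  0  0  0  0  0  0  0  0  0  0
 A  0  0  0  0  0  0  0  0  0  0
 A  0  0  0  0  0  0  0  0  0  0
 E  0  0  0  0  1  1  1  1  1  1
 U  0  0  0  0  1  1  1  1  1  2
 K  0  0  1  1  1  2  2  2  2  2
 V  0  1  1  1  1  2  2  2  3  3
 E  0  1  1  1  2  2  2  3  3  3
 V  0  1  1  1  2  2  2  3  4  4
 A  0  1  1  1  2  2  2  3  4  4
 U  0  1  1  1  2  2  2  3  4  5
 E  0  1  1  1  2  2  2  3  4  5
 A  0  1  1  1  2  2  2  3  4  5
dp[12][9] = 5. One LCS (by backtracking along matches): EKEVU.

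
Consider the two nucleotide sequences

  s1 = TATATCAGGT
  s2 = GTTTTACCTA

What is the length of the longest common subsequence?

Match T (s1 #1, s2 #4), then T (s1 #3, s2 #5), then A (s1 #4, s2 #6), then T (s1 #5, s2 #9), then A (s1 #7, s2 #10) — 5 bases in the same relative order in both, and the DP table's final entry dp[10][10] is also 5, so no common subsequence is longer.

5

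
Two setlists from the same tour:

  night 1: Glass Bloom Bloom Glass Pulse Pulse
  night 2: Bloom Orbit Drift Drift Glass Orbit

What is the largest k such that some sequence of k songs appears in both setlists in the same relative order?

Taking Bloom at night 1[2]=night 2[1] → Glass at night 1[4]=night 2[5] gives a common subsequence of length 2. dp[6][6] = 2 confirms this is the maximum.

2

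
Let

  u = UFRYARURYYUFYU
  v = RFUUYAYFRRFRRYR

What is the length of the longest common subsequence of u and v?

Taking U (u #1, v #4); then Y (u #4, v #5); then A (u #5, v #6); then R (u #6, v #9); then R (u #8, v #10); then F (u #12, v #11); then Y (u #13, v #14) gives a common subsequence of length 7. Since dp[14][15] = 7, nothing longer is possible.

7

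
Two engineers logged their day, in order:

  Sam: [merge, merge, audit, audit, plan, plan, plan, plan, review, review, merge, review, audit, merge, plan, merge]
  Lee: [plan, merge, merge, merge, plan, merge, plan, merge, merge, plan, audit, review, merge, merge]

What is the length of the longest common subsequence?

One common subsequence of length 8: merge at Sam[1]=Lee[3]; then merge at Sam[2]=Lee[4]; then plan at Sam[5]=Lee[5]; then plan at Sam[6]=Lee[7]; then plan at Sam[7]=Lee[10]; then review at Sam[12]=Lee[12]; then merge at Sam[14]=Lee[13]; then merge at Sam[16]=Lee[14], and the DP table's final entry dp[16][14] is also 8, so no common subsequence is longer.

8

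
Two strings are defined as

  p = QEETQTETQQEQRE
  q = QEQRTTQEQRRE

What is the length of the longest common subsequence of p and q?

Taking Q [1,1], then E [3,2], then Q [5,3], then T [6,5], then T [8,6], then Q [10,7], then E [11,8], then Q [12,9], then R [13,11], then E [14,12] gives a common subsequence of length 10. The LCS DP gives dp[14][12] = 10, so this is optimal.

10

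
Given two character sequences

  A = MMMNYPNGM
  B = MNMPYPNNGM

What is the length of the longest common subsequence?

7

Let dp[i][j] be the LCS length of the first i characters of A and the first j characters of B. dp[i][j] = dp[i-1][j-1]+1 when the i-th and j-th characters match, else max(dp[i-1][j], dp[i][j-1]).
    ·  M  N  M  P  Y  P  N  N  G  M
 ·  0  0  0  0  0  0  0  0  0  0  0
 M  0  1  1  1  1  1  1  1  1  1  1
 M  0  1  1  2  2  2  2  2  2  2  2
 M  0  1  1  2  2  2  2  2  2  2  3
 N  0  1  2  2  2  2  2  3  3  3  3
 Y  0  1  2  2  2  3  3  3  3  3  3
 P  0  1  2  2  3  3  4  4  4  4  4
 N  0  1  2  2  3  3  4  5  5  5  5
 G  0  1  2  2  3  3  4  5  5  6  6
 M  0  1  2  3  3  3  4  5  5  6  7
dp[9][10] = 7. One LCS (by backtracking along matches): MMYPNGM.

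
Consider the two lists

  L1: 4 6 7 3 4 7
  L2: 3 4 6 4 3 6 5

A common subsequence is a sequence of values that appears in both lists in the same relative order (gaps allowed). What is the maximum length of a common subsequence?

Taking 4 (L1 #1, L2 #2); then 6 (L1 #2, L2 #3); then 3 (L1 #4, L2 #5) gives a common subsequence of length 3. The LCS DP gives dp[6][7] = 3, so this is optimal.

3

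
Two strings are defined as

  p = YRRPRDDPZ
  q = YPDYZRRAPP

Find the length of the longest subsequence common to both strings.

5

One common subsequence of length 5: Y at p[1]=q[4] → R at p[2]=q[6] → R at p[3]=q[7] → P at p[4]=q[9] → P at p[8]=q[10], and the DP table's final entry dp[9][10] is also 5, so no common subsequence is longer.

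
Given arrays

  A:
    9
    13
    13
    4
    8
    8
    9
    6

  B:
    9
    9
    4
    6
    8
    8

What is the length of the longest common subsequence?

Match 9 (A #1, B #2), then 4 (A #4, B #3), then 8 (A #5, B #5), then 8 (A #6, B #6) — 4 values in the same relative order in both, and the DP table's final entry dp[8][6] is also 4, so no common subsequence is longer.

4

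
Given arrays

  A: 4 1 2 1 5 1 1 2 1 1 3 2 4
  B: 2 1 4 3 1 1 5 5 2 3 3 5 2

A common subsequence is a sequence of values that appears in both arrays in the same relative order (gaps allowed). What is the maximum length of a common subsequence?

7

Pick 4 [1,3], 1 [2,5], 1 [4,6], 5 [5,8], 2 [8,9], 3 [11,11], 2 [12,13]; all 7 values appear in both, in order. The LCS DP gives dp[13][13] = 7, so this is optimal.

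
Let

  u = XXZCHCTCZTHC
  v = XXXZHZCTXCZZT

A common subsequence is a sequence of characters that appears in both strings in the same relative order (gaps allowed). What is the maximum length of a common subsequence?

9

Pick X (u #1, v #2) → X (u #2, v #3) → Z (u #3, v #4) → H (u #5, v #5) → C (u #6, v #7) → T (u #7, v #8) → C (u #8, v #10) → Z (u #9, v #12) → T (u #10, v #13); all 9 characters appear in both, in order, and the DP table's final entry dp[12][13] is also 9, so no common subsequence is longer.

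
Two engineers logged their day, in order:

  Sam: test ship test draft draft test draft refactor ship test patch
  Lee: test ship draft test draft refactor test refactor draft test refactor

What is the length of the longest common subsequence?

7

Pick test at Sam[1]=Lee[1], then ship at Sam[2]=Lee[2], then test at Sam[3]=Lee[4], then draft at Sam[4]=Lee[5], then draft at Sam[5]=Lee[9], then test at Sam[6]=Lee[10], then refactor at Sam[8]=Lee[11]; all 7 tasks appear in both, in order. Since dp[11][11] = 7, nothing longer is possible.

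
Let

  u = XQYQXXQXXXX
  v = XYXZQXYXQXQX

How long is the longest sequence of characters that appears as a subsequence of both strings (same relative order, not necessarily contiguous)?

8

Let dp[i][j] be the LCS length of the first i characters of u and the first j characters of v. dp[i][j] = dp[i-1][j-1]+1 when the i-th and j-th characters match, else max(dp[i-1][j], dp[i][j-1]).
    ·  X  Y  X  Z  Q  X  Y  X  Q  X  Q  X
 ·  0  0  0  0  0  0  0  0  0  0  0  0  0
 X  0  1  1  1  1  1  1  1  1  1  1  1  1
 Q  0  1  1  1  1  2  2  2  2  2  2  2  2
 Y  0  1  2  2  2  2  2  3  3  3  3  3  3
 Q  0  1  2  2  2  3  3  3  3  4  4  4  4
 X  0  1  2  3  3  3  4  4  4  4  5  5  5
 X  0  1  2  3  3  3  4  4  5  5  5  5  6
 Q  0  1  2  3  3  4  4  4  5  6  6  6  6
 X  0  1  2  3  3  4  5  5  5  6  7  7  7
 X  0  1  2  3  3  4  5  5  6  6  7  7  8
 X  0  1  2  3  3  4  5  5  6  6  7  7  8
 X  0  1  2  3  3  4  5  5  6  6  7  7  8
dp[11][12] = 8. One LCS (by backtracking along matches): XYQXXQXX.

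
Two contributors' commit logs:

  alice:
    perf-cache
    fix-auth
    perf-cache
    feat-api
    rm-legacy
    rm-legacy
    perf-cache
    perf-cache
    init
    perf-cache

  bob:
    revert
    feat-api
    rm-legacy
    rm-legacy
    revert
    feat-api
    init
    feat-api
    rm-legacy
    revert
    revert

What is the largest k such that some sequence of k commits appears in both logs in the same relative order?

Match feat-api (alice #4, bob #2) → rm-legacy (alice #5, bob #3) → rm-legacy (alice #6, bob #4) → init (alice #9, bob #7) — 4 commits in the same relative order in both. The LCS DP gives dp[10][11] = 4, so this is optimal.

4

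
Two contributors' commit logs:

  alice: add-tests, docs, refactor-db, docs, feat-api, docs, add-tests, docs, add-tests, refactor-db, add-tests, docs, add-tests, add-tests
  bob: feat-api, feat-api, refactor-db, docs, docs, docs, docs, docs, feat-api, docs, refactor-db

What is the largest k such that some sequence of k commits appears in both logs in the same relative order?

One common subsequence of length 5: docs at alice[2]=bob[7]; then docs at alice[4]=bob[8]; then feat-api at alice[5]=bob[9]; then docs at alice[8]=bob[10]; then refactor-db at alice[10]=bob[11]. Since dp[14][11] = 5, nothing longer is possible.

5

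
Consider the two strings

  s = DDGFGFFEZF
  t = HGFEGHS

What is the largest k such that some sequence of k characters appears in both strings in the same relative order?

Let dp[i][j] be the LCS length of the first i characters of s and the first j characters of t. dp[i][j] = dp[i-1][j-1]+1 when the i-th and j-th characters match, else max(dp[i-1][j], dp[i][j-1]).
    ·  H  G  F  E  G  H  S
 ·  0  0  0  0  0  0  0  0
 D  0  0  0  0  0  0  0  0
 D  0  0  0  0  0  0  0  0
 G  0  0  1  1  1  1  1  1
 F  0  0  1  2  2  2  2  2
 G  0  0  1  2  2  3  3  3
 F  0  0  1  2  2  3  3  3
 F  0  0  1  2  2  3  3  3
 E  0  0  1  2  3  3  3  3
 Z  0  0  1  2  3  3  3  3
 F  0  0  1  2  3  3  3  3
dp[10][7] = 3. One LCS (by backtracking along matches): GFG.

3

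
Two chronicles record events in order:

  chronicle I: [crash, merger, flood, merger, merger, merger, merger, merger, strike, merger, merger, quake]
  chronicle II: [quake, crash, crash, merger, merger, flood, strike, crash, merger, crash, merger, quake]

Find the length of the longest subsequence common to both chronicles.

Pick crash [1,3], merger [2,5], flood [3,6], strike [9,7], merger [10,9], merger [11,11], quake [12,12]; all 7 events appear in both, in order. Since dp[12][12] = 7, nothing longer is possible.

7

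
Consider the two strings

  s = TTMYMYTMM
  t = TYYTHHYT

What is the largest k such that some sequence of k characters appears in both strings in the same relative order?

4

Let dp[i][j] be the LCS length of the first i characters of s and the first j characters of t. dp[i][j] = dp[i-1][j-1]+1 when the i-th and j-th characters match, else max(dp[i-1][j], dp[i][j-1]).
    ·  T  Y  Y  T  H  H  Y  T
 ·  0  0  0  0  0  0  0  0  0
 T  0  1  1  1  1  1  1  1  1
 T  0  1  1  1  2  2  2  2  2
 M  0  1  1  1  2  2  2  2  2
 Y  0  1  2  2  2  2  2  3  3
 M  0  1  2  2  2  2  2  3  3
 Y  0  1  2  3  3  3  3  3  3
 T  0  1  2  3  4  4  4  4  4
 M  0  1  2  3  4  4  4  4  4
 M  0  1  2  3  4  4  4  4  4
dp[9][8] = 4. One LCS (by backtracking along matches): TTYT.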